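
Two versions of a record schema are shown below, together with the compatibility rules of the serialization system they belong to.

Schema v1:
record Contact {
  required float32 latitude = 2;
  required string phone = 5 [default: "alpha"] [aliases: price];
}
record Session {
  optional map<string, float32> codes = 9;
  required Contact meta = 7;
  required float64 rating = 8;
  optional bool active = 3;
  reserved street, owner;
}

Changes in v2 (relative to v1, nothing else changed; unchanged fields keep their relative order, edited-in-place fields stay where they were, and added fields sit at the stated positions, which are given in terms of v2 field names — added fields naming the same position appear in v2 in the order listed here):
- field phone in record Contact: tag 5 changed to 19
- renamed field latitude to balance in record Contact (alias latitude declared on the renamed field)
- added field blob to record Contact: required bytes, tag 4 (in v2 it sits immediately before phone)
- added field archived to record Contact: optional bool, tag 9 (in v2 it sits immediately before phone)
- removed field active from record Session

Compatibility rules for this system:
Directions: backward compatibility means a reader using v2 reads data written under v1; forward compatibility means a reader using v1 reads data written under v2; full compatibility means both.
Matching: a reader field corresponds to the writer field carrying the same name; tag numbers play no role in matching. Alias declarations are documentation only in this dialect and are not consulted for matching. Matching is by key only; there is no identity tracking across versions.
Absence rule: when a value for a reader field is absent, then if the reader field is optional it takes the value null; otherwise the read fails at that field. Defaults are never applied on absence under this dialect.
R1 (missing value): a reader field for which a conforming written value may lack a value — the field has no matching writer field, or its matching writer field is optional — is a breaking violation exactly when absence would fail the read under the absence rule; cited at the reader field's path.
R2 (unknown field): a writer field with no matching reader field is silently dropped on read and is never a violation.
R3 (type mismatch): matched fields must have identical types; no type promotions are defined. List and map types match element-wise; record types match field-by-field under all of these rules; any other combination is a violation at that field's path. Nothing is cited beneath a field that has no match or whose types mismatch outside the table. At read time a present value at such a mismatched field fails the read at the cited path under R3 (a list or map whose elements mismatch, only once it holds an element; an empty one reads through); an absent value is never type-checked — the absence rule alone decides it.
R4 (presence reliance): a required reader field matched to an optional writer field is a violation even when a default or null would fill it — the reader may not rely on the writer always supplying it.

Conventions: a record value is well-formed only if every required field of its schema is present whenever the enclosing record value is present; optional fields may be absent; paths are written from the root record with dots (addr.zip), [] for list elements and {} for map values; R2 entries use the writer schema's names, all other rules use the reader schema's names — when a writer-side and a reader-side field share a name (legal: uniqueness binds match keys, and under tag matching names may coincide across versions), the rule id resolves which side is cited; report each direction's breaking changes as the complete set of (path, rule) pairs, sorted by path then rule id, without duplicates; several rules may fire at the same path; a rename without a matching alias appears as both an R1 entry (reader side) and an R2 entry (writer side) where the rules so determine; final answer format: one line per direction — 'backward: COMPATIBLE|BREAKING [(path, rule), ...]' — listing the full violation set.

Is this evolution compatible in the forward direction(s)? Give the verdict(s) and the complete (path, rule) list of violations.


in Session below, arrows point writer -> reader
forward for Session (reader v1, writer v2):
  codes: map<string, float32> -> map<string, float32>, writer optional; from codes
  meta: Contact -> Contact, writer required; from meta
  rating: float64 -> float64, writer required; from rating
  no writer field matches reader active
  no writer field matches reader meta.latitude
  meta.phone: string -> string, writer required; from meta.phone
  writer field meta.balance has no reader counterpart
  writer field meta.blob has no reader counterpart
  writer field meta.archived has no reader counterpart
  violation R1 at meta.latitude
  => forward: BREAKING (1)
the other Session changes do not affect what is asked:
  field phone in record Contact: tag 5 changed to 19 -> no rule fires on it in Session's dialect; the asked verdict holds
  added field archived to record Contact: optional bool, tag 9 (in v2 it sits immediately before phone) -> no rule fires on it in Session's dialect; the asked verdict holds
  added field blob to record Contact: required bytes, tag 4 (in v2 it sits immediately before phone) -> its effect on Session is confined to the backward direction, not asked
  removed field active from record Session -> no rule fires on it in Session's dialect; the asked verdict holds

forward: BREAKING [(meta.latitude, R1)]


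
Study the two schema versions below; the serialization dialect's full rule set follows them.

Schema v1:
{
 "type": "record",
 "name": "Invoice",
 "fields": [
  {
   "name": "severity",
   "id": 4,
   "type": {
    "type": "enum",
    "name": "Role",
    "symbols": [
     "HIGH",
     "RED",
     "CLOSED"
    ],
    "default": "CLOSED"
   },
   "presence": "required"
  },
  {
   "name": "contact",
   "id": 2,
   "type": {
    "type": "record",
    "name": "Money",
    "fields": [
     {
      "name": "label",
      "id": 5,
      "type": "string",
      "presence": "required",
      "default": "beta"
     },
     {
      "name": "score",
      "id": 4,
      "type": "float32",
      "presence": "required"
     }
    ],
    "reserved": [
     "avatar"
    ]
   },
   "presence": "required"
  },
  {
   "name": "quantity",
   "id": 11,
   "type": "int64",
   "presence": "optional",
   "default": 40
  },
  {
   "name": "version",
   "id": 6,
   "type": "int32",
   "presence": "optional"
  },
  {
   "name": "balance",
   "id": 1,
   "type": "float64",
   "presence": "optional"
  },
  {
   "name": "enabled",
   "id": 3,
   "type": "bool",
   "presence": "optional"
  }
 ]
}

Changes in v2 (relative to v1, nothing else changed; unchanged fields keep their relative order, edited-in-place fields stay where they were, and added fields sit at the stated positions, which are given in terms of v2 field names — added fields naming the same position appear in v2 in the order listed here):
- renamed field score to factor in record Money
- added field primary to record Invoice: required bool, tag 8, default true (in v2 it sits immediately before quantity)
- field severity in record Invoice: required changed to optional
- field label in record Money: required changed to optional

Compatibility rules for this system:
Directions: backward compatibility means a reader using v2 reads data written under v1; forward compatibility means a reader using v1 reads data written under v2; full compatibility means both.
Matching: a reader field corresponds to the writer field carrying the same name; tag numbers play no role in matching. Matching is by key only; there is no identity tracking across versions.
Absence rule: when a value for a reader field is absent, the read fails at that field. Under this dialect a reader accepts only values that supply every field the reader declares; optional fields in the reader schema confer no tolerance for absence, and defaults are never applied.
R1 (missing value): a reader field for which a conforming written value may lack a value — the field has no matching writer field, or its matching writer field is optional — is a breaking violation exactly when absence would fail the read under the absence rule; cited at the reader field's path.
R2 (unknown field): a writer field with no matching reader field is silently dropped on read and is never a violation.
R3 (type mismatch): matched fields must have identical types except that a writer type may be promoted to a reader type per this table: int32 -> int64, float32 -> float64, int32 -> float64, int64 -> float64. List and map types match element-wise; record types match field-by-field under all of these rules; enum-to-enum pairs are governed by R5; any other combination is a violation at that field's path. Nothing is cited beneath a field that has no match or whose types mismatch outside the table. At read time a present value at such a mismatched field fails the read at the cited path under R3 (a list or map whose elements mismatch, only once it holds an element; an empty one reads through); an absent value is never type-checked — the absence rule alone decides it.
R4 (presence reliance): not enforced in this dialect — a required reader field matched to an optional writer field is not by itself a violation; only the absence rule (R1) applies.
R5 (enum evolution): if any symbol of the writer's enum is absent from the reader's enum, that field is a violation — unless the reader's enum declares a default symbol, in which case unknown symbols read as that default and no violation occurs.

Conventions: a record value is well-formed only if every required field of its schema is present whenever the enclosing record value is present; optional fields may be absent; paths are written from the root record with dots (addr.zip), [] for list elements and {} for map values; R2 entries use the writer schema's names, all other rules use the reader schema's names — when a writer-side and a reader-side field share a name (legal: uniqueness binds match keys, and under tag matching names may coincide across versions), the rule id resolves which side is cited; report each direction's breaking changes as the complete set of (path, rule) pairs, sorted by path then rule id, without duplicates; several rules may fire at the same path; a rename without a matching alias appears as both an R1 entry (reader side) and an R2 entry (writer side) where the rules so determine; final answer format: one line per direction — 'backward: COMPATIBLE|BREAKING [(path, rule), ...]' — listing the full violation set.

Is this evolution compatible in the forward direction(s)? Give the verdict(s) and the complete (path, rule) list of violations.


the writer's type comes first in each Invoice pair
forward on Invoice — v1 reading data written by v2:
  severity: Role -> Role, writer optional; from severity
  contact: Money -> Money, writer required; from contact
  quantity: int64 -> int64, writer optional; from quantity
  version: int32 -> int32, writer optional; from version
  balance: float64 -> float64, writer optional; from balance
  enabled: bool -> bool, writer optional; from enabled
  leftover writer field: primary
  contact.label: string -> string, writer optional; from contact.label
  no writer field matches reader contact.score
  leftover writer field: contact.factor
  rule R1 violated at balance
  rule R1 violated at contact.label
  rule R1 violated at contact.score
  rule R1 violated at enabled
  rule R1 violated at quantity
  rule R1 violated at severity
  rule R1 violated at version
  => 7 violation(s): forward is BREAKING for Invoice
remaining Invoice differences; none change what is asked:
  added field primary to record Invoice: required bool, tag 8, default true (in v2 it sits immediately before quantity) -> matters only for Invoice's backward compatibility — outside the asked direction

forward: BREAKING [(balance, R1), (contact.label, R1), (contact.score, R1), (enabled, R1), (quantity, R1), (severity, R1), (version, R1)]


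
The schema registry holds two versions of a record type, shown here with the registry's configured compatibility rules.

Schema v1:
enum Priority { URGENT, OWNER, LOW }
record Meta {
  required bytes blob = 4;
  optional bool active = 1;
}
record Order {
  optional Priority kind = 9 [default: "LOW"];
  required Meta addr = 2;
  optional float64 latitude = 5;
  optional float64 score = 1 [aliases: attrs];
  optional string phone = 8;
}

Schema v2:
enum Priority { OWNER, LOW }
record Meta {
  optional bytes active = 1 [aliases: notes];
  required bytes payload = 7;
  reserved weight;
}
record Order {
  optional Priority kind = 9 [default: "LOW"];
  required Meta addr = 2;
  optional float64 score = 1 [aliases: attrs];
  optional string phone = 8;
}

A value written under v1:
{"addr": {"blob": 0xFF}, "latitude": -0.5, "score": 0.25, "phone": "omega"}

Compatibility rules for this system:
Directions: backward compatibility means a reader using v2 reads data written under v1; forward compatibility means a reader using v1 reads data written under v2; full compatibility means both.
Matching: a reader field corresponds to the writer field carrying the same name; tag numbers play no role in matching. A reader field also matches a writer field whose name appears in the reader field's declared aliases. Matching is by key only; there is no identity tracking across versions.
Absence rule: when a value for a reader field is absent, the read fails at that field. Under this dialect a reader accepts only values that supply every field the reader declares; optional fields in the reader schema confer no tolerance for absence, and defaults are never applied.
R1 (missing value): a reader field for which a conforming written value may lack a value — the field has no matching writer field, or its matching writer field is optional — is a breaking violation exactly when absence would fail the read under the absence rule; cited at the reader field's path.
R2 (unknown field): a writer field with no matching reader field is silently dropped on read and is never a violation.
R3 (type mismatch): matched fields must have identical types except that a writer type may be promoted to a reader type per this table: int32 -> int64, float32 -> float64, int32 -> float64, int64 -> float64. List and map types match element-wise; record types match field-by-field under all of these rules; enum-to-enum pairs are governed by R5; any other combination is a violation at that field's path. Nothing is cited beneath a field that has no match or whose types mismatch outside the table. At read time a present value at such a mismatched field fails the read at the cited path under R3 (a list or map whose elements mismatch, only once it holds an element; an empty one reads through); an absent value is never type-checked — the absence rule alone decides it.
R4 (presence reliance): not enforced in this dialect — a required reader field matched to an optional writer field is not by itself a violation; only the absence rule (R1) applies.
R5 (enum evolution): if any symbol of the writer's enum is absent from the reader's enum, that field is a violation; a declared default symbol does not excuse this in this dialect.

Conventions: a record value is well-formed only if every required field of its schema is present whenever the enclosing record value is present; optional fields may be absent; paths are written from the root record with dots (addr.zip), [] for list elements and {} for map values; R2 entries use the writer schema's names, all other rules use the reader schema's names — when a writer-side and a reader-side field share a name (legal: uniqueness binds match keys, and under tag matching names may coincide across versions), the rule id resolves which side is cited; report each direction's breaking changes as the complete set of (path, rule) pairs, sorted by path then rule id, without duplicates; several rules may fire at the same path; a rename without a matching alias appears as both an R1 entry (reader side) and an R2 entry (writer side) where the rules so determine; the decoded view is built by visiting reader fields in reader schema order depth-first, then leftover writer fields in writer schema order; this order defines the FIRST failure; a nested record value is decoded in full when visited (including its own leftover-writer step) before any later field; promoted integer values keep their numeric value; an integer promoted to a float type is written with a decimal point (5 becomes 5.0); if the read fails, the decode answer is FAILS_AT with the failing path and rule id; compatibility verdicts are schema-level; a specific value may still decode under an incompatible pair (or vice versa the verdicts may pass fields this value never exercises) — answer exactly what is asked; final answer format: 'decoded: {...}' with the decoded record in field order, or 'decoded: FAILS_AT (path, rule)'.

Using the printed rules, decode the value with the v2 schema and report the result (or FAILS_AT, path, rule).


decoded: FAILS_AT (kind, R1)

each type pair in Order: writer, then reader
decoding the Order value with the v2 reader:
  read fails at kind under R1 (no fill)
  => FAILS_AT (kind, R1)
diffs on Order not affecting the asked answer:
  removed field blob from record Meta -> changes Order's schema-level verdicts only — the decode of this value is the same
  removed field latitude from record Order -> changes Order's schema-level verdicts only — the decode of this value is the same
  field active in record Meta: type bool changed to bytes -> changes Order's schema-level verdicts only — the decode of this value is the same
  added field payload to record Meta: required bytes, tag 7 (in v2 it sits last) -> changes Order's schema-level verdicts only — the decode of this value is the same


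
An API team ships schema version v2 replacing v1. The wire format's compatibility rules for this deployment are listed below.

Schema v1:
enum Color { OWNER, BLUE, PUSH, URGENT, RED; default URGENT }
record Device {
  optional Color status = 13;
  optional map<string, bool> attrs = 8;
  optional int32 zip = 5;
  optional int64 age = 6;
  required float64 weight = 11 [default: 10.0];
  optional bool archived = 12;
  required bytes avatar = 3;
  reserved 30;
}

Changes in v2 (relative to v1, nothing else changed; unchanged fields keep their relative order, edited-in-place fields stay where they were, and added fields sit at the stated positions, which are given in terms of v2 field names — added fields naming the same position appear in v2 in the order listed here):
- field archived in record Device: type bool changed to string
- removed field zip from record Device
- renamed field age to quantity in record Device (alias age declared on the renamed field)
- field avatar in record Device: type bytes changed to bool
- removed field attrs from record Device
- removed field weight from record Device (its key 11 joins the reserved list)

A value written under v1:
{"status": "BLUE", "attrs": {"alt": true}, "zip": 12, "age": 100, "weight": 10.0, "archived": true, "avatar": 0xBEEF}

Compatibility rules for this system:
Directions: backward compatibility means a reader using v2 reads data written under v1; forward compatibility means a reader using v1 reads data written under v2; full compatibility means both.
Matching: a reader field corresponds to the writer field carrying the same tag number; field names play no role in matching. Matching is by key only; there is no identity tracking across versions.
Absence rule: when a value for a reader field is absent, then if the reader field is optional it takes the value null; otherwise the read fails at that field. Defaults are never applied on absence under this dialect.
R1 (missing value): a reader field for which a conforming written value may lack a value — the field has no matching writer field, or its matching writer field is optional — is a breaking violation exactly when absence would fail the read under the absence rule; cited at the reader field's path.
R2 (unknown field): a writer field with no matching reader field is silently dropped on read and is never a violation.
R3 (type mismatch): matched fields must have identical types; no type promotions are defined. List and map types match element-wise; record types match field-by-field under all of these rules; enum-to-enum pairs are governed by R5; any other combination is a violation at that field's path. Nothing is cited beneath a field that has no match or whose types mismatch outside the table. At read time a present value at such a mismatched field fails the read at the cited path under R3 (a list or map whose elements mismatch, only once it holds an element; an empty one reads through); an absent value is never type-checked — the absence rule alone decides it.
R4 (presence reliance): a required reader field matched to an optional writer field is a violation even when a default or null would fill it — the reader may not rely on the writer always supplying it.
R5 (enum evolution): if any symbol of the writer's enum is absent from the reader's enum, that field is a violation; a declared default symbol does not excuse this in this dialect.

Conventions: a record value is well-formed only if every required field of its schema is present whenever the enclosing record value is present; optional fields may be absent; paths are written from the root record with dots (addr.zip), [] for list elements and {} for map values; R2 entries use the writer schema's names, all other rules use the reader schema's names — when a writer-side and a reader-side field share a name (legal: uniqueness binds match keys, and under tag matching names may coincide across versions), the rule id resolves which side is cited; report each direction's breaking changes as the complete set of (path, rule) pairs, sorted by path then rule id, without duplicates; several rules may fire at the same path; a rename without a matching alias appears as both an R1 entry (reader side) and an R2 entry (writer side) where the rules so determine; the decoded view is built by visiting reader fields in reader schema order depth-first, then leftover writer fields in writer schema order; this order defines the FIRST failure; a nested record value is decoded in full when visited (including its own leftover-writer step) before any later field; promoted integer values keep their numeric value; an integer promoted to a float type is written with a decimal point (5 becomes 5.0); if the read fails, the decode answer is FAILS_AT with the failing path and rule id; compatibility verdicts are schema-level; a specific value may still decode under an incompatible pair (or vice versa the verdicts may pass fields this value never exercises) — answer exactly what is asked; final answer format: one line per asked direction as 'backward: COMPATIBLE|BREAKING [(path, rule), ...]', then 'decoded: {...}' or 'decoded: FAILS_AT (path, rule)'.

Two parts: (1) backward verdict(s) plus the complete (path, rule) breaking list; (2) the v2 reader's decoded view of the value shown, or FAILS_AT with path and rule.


backward: BREAKING [(archived, R3), (avatar, R3)]; decoded: FAILS_AT (archived, R3)

in Device below, arrows point writer -> reader
backward on Device — v2 reading data written by v1:
  status <- status (Color -> Color, writer optional)
  quantity <- age (int64 -> int64, writer optional)
  archived <- archived (bool -> string, writer optional)
  avatar <- avatar (bytes -> bool, writer required)
  attrs (writer side), unknown to reader
  zip (writer side), unknown to reader
  weight (writer side), unknown to reader
  breaking: (archived, R3)
  breaking: (avatar, R3)
  backward on Device therefore BREAKING (2)
decode walk for Device under reader schema v2:
  status := "BLUE"
  quantity := 100 (from writer age)
  read fails at archived under R3
  => FAILS_AT (archived, R3)
the rest of the Device diff is inert for this question:
  removed field zip from record Device -> inert for the asked Device verdict: nothing fires
  renamed field age to quantity in record Device (alias age declared on the renamed field) -> inert for the asked Device verdict: nothing fires
  removed field attrs from record Device -> inert for the asked Device verdict: nothing fires
  removed field weight from record Device (its key 11 joins the reserved list) -> matters only for Device's forward compatibility — outside the asked direction


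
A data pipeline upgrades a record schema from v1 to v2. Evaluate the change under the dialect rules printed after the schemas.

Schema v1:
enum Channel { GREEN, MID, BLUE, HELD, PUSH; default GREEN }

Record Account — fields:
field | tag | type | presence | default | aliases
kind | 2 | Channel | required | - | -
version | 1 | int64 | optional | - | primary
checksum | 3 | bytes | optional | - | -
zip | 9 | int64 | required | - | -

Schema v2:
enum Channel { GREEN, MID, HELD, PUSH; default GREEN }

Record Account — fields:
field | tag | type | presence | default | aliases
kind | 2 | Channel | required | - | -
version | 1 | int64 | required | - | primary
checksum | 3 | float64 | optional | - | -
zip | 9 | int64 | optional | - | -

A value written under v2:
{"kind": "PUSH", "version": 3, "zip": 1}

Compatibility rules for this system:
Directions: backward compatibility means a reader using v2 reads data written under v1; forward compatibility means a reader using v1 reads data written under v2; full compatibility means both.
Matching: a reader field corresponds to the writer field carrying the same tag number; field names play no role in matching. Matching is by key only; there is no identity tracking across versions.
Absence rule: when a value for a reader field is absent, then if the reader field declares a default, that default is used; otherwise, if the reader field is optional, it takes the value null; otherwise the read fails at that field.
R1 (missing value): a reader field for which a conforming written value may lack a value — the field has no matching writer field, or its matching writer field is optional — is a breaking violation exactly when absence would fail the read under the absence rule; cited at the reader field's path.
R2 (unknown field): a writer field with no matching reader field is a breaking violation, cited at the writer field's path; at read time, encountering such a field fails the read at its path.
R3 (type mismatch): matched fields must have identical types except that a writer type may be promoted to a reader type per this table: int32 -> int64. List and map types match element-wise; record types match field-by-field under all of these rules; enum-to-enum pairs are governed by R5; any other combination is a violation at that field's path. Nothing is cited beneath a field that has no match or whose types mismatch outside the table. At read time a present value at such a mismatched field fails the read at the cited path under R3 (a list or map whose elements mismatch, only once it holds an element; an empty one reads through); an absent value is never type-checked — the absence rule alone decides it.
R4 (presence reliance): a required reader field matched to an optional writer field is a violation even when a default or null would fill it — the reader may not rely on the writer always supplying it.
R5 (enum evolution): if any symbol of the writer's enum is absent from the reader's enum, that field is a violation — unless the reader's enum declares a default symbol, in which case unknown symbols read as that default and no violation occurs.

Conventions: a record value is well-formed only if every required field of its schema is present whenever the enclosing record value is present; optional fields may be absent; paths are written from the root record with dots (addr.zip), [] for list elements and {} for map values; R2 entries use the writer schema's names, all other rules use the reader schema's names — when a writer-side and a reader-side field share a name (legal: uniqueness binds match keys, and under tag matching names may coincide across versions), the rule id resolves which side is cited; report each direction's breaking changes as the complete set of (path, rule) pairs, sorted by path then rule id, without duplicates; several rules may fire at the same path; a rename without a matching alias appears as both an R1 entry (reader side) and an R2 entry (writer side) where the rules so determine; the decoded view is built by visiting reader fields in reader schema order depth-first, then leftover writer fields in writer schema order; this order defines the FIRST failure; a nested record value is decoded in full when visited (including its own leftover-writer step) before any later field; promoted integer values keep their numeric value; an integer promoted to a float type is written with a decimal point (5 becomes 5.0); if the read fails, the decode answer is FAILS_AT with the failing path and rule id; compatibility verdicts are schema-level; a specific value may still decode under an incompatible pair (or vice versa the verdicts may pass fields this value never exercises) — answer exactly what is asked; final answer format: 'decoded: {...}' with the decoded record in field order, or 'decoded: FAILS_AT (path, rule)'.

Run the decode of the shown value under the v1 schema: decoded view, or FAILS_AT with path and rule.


in Account below, arrows point writer -> reader
decode walk for Account under reader schema v1:
  kind := "PUSH"
  version := 3
  checksum := null (absent, optional -> null)
  zip := 1
  => decoded: {"kind": "PUSH", "version": 3, "checksum": null, "zip": 1}
checking off the Account differences that do not matter here:
  field checksum in record Account: type bytes changed to float64 -> schema-level compatibility only; this Account value's decode is unchanged
  field version in record Account: optional changed to required -> schema-level compatibility only; this Account value's decode is unchanged
  field zip in record Account: required changed to optional -> schema-level compatibility only; this Account value's decode is unchanged
  enum Channel (field kind in record Account): symbol BLUE removed -> no rule fires on it and the decoded Account view is identical with or without it

decoded: {"kind": "PUSH", "version": 3, "checksum": null, "zip": 1}


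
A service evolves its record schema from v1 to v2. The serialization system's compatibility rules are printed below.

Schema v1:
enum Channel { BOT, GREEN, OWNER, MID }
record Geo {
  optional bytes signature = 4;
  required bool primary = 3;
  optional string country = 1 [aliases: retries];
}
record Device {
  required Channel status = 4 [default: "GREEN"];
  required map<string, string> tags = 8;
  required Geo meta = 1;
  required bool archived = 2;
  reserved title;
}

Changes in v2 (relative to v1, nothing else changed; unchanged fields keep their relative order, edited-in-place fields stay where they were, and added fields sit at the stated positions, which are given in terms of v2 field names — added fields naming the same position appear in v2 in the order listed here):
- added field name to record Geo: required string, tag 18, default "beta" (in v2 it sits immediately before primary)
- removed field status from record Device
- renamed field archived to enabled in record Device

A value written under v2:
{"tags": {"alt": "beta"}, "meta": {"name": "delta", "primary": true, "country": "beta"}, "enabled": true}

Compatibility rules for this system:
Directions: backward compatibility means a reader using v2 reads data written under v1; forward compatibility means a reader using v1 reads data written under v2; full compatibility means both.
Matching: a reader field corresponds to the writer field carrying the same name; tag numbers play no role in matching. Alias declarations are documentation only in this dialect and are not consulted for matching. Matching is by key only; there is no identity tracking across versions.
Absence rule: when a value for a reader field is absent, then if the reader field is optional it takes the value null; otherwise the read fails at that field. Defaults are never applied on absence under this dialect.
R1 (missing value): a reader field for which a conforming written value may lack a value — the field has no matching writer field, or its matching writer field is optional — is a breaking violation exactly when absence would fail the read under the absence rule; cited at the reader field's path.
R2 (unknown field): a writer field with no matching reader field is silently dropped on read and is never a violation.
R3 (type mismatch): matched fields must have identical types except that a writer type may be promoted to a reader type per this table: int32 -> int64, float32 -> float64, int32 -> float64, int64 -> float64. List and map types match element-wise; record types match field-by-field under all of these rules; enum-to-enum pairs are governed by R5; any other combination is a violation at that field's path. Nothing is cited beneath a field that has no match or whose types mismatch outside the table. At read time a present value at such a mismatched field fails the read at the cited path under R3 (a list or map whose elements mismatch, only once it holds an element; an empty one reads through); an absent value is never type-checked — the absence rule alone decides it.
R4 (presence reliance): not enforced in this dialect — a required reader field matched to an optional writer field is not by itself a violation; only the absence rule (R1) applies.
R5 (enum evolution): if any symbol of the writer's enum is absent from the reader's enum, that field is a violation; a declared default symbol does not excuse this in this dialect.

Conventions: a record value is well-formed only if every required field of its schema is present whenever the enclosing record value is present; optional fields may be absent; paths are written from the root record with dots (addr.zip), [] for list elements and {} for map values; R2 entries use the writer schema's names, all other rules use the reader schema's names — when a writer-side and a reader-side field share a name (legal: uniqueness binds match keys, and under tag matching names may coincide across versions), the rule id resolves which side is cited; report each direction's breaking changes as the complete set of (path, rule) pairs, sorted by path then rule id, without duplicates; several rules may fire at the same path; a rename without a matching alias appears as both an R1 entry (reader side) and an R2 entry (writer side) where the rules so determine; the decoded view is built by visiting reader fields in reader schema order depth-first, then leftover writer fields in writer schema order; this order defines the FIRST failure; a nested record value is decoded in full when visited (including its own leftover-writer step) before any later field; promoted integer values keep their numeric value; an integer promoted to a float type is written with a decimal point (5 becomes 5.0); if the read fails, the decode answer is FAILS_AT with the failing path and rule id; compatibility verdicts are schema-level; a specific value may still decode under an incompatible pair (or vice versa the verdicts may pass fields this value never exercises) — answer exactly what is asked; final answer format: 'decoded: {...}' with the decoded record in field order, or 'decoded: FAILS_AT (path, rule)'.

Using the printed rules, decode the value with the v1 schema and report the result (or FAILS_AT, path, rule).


decoded: FAILS_AT (status, R1)

the writer's type comes first in each Device pair
decode (reader v1):
  read fails at status under R1 (no fill)
  => FAILS_AT (status, R1)
ruling out the remaining Device differences:
  added field name to record Geo: required string, tag 18, default "beta" (in v2 it sits immediately before primary) -> changes Device's schema-level verdicts only — the decode of this value is the same
  renamed field archived to enabled in record Device -> changes Device's schema-level verdicts only — the decode of this value is the same


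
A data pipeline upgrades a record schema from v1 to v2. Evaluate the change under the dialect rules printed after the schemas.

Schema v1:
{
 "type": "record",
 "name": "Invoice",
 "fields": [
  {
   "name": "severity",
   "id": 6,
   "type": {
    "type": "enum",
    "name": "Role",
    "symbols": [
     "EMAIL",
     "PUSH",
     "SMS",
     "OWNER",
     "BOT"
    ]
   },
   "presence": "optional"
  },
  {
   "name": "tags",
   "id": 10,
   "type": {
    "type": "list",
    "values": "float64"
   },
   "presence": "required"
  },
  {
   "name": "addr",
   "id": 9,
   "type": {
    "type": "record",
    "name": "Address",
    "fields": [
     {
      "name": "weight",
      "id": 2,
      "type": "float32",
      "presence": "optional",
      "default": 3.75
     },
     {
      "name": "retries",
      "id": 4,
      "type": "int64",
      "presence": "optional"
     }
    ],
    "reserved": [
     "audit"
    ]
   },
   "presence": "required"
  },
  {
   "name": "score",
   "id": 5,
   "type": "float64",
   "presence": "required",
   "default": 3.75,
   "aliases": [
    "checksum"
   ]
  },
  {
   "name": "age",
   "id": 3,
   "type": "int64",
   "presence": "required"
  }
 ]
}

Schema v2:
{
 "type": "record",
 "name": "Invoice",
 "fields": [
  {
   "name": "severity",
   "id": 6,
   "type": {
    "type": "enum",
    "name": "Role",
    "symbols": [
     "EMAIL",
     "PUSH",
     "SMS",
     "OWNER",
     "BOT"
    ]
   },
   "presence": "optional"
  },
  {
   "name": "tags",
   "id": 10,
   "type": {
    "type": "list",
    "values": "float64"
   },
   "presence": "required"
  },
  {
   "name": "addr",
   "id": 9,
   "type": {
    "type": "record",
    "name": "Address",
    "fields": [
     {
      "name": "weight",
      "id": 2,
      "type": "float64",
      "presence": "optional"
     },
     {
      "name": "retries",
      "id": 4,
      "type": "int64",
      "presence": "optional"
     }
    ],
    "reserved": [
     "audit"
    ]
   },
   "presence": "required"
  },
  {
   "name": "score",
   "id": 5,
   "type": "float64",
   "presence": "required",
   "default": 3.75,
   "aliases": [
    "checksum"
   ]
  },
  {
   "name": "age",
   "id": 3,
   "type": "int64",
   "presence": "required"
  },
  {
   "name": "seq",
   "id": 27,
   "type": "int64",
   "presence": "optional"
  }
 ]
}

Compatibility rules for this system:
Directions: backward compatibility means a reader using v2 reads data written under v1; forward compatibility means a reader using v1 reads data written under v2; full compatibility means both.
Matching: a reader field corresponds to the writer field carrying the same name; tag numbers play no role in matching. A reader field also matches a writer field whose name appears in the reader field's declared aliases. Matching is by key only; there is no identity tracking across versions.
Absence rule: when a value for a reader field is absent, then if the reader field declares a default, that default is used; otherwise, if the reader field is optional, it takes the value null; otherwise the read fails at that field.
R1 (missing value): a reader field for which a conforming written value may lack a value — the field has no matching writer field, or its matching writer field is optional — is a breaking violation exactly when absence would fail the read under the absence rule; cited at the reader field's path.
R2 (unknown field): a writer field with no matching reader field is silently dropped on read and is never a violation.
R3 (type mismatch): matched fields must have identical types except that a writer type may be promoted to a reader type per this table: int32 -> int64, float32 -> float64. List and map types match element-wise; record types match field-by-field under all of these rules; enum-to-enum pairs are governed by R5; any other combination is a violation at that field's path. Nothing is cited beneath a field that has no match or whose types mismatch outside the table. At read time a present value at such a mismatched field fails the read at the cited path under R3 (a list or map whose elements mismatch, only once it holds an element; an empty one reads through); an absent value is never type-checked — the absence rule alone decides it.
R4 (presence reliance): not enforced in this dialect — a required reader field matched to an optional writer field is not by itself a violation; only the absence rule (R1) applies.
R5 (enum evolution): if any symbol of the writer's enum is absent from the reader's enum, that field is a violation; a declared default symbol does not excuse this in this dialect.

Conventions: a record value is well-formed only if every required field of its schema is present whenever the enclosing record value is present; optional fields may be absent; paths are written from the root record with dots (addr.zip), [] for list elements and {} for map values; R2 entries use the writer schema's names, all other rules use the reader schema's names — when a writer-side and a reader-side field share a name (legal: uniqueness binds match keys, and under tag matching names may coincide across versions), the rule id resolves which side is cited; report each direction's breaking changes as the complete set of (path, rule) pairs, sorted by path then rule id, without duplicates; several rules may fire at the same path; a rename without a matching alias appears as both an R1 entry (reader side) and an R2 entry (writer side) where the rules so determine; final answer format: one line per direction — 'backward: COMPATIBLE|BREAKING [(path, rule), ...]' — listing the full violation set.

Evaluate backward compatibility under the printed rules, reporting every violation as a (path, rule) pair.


backward: COMPATIBLE []

in Invoice below, arrows point writer -> reader
checking backward for Invoice: reader v2 against writer v1:
  Role -> Role, writer optional: severity aligns to severity
  list<float64> -> list<float64>, writer required: tags aligns to tags
  Address -> Address, writer required: addr aligns to addr
  float64 -> float64, writer required: score aligns to score
  int64 -> int64, writer required: age aligns to age
  no writer field matches reader seq
  float32 -> float64, writer optional: addr.weight aligns to addr.weight
  int64 -> int64, writer optional: addr.retries aligns to addr.retries
  nothing fires on Invoice: backward is COMPATIBLE
checking off the Invoice differences that do not matter here:
  added field seq to record Invoice: optional int64, tag 27 (in v2 it sits last) -> triggers nothing under Invoice's printed rules — same verdict
  field weight in record Address: type float32 changed to float64 (its default is dropped) -> matters only for Invoice's forward compatibility — outside the asked direction
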